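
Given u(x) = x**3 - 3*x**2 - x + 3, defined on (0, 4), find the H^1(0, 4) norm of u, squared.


||u||_{H^1}^2 = 36824/105

The H^1 norm (squared) on an interval (0, L) is
  ||u||_{H^1}^2 = ∫_0^L u(x)^2 dx + ∫_0^L u'(x)^2 dx.
Compute u'(x) = 3*x**2 - 6*x - 1.
Then u(x)^2 = x**6 - 6*x**5 + 7*x**4 + 12*x**3 - 17*x**2 - 6*x + 9 and u'(x)^2 = 9*x**4 - 36*x**3 + 30*x**2 + 12*x + 1.
Integrate each monomial from 0 to 4 using ∫_0^4 c·x^n dx = c·4^(n+1)/(n+1):
  ∫_0^4 u(x)^2 dx = ∫_0^4 (x^6 - 6*x^5 + 7*x^4 + 12*x^3 - 17*x^2 - 6*x + 9) dx. Term by term:
    ∫_0^4 x^6 dx = 16384/7;  ∫_0^4 -6*x^5 dx = -4096;  ∫_0^4 7*x^4 dx = 7168/5;
    ∫_0^4 12*x^3 dx = 768;  ∫_0^4 -17*x^2 dx = -1088/3;  ∫_0^4 -6*x dx = -48;
    ∫_0^4 9 dx = 36.
  Sum: 16384/7 − 4096 + 7168/5 + 768 − 1088/3 − 48 + 36 = 7508/105.
  ∫_0^4 u'(x)^2 dx = ∫_0^4 (9*x^4 - 36*x^3 + 30*x^2 + 12*x + 1) dx. Term by term:
    ∫_0^4 9*x^4 dx = 9216/5;  ∫_0^4 -36*x^3 dx = -2304;  ∫_0^4 30*x^2 dx = 640;
    ∫_0^4 12*x dx = 96;  ∫_0^4 1 dx = 4.
  Sum: 9216/5 − 2304 + 640 + 96 + 4 = 1396/5.
Adding: ||u||_{H^1}^2 = 7508/105 + 1396/5 = 36824/105.


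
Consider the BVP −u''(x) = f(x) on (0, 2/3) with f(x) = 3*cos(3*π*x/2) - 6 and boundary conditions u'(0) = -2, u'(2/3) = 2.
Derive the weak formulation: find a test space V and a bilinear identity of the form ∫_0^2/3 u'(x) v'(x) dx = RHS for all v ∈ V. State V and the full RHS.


V = H^1(0, 2/3) (v unrestricted at boundary; u is determined up to an additive constant); weak form: ∫_0^2/3 u'v' dx = ∫_0^2/3 (3*cos(3*π*x/2) - 6) v dx + 2·v(2/3) + 2·v(0) for all v ∈ V.

Multiply both sides by a test function v and integrate from 0 to 2/3:
  ∫_0^2/3 −u''(x) v(x) dx = ∫_0^2/3 f(x) v(x) dx.
Integrate the LHS by parts once:
  ∫_0^2/3 −u'' v dx = −[u'(x) v(x)]_0^2/3 + ∫_0^2/3 u'(x) v'(x) dx.
Thus ∫_0^2/3 u'(x) v'(x) dx = ∫_0^2/3 f(x) v(x) dx + [u'(x) v(x)]_0^2/3.
Choose V so that boundary terms are either known or forced to vanish.
u has inhomogeneous Neumann u'(0) = -2, u'(2/3) = 2. [u' v]_0^2/3 = (2)·v(2/3) − (-2)·v(0) = 2·v(2/3) + 2·v(0). Take V = H^1(0, 2/3); boundary term becomes part of RHS.
Weak formulation: find u (satisfying any essential BC) such that ∫_0^2/3 u'(x) v'(x) dx = ∫_0^2/3 f v dx + 2·v(2/3) + 2·v(0) for all v ∈ V (Neumann data are natural BCs: they enter the RHS as boundary terms).
Substituting f(x) = 3*cos(3*π*x/2) - 6, the right-hand side is ∫_0^2/3 (3*cos(3*π*x/2) - 6) v dx + 2·v(2/3) + 2·v(0).
Compatibility check (pure Neumann): taking v ≡ 1 ∈ V gives 0 = ∫_0^2/3 f dx + (2) − (-2), i.e. ∫_0^2/3 f dx must equal u'(0) − u'(2/3) = -4. Indeed ∫_0^2/3 (3*cos(3*π*x/2) - 6) dx = -4, so the data are compatible. The solution is then unique only up to an additive constant (fix it e.g. by requiring ∫_0^2/3 u dx = 0).


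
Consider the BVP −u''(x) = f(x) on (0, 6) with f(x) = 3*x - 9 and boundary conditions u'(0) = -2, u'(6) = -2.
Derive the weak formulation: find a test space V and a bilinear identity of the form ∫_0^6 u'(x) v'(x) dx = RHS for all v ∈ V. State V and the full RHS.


V = H^1(0, 6) (v unrestricted at boundary; u is determined up to an additive constant); weak form: ∫_0^6 u'v' dx = ∫_0^6 (3*x - 9) v dx − 2·v(6) + 2·v(0) for all v ∈ V.

Multiply both sides by a test function v and integrate from 0 to 6:
  ∫_0^6 −u''(x) v(x) dx = ∫_0^6 f(x) v(x) dx.
Integrate the LHS by parts once:
  ∫_0^6 −u'' v dx = −[u'(x) v(x)]_0^6 + ∫_0^6 u'(x) v'(x) dx.
Thus ∫_0^6 u'(x) v'(x) dx = ∫_0^6 f(x) v(x) dx + [u'(x) v(x)]_0^6.
Choose V so that boundary terms are either known or forced to vanish.
u has inhomogeneous Neumann u'(0) = -2, u'(6) = -2. [u' v]_0^6 = (-2)·v(6) − (-2)·v(0) = − 2·v(6) + 2·v(0). Take V = H^1(0, 6); boundary term becomes part of RHS.
Weak formulation: find u (satisfying any essential BC) such that ∫_0^6 u'(x) v'(x) dx = ∫_0^6 f v dx − 2·v(6) + 2·v(0) for all v ∈ V (Neumann data are natural BCs: they enter the RHS as boundary terms).
Substituting f(x) = 3*x - 9, the right-hand side is ∫_0^6 (3*x - 9) v dx − 2·v(6) + 2·v(0).
Compatibility check (pure Neumann): taking v ≡ 1 ∈ V gives 0 = ∫_0^6 f dx + (-2) − (-2), i.e. ∫_0^6 f dx must equal u'(0) − u'(6) = 0. Indeed ∫_0^6 (3*x - 9) dx = 0, so the data are compatible. The solution is then unique only up to an additive constant (fix it e.g. by requiring ∫_0^6 u dx = 0).


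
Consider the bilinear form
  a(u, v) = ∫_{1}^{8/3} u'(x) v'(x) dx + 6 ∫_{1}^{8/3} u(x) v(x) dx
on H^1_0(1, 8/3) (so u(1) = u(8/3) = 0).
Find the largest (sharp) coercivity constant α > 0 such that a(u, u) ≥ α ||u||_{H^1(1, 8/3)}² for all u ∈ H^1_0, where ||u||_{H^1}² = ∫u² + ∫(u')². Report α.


α = 1

Coercivity of a(·,·) on H^1_0(1, 8/3) means a(u, u) ≥ α ||u||_{H^1}² for every u ∈ H^1_0.
The interval has length L = 5/3, and Poincaré/coercivity depend only on L. Here a(u, u) = ∫(u')² + (6)·∫u².
Here c = 6 ≥ 1, so a(u,u) = ∫(u')² + c∫u² ≥ ∫(u')² + ∫u² = ||u||_{H^1}², i.e. α = 1 works. No larger α is possible: a(u,u) ≥ α||u||_{H^1}² means (1−α)∫(u')² ≥ (α−c)∫u², and for the modes u_n = sin(nπ(x−x₀)/L) (x₀ the left endpoint) one has ∫u_n²/∫(u_n')² = (L/(nπ))² → 0, so a(u_n,u_n)/||u_n||_{H^1}² → 1. Hence the optimal constant is α = 1.
Therefore α = 1.


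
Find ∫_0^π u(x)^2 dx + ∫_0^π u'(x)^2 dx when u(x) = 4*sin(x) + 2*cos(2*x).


||u||_{H^1(0,π)}^2 = -160/3 + 26*π

u'(x) = -4*sin(2*x) + 4*cos(x).
Expand u² and (u')² and integrate term by term on (0, π), using: for integers n ≥ 1, ∫_0^π sin²(nx) dx = ∫_0^π cos²(nx) dx = π/2; for n ≠ n', ∫_0^π sin(nx)sin(n'x) dx = ∫_0^π cos(nx)cos(n'x) dx = 0; and by product-to-sum, ∫_0^π sin(nx)cos(n'x) dx = ½∫_0^π [sin((n+n')x) + sin((n−n')x)] dx, which is 0 when n+n' is even and 2n/(n²−n'²) when n+n' is odd (it need not vanish on (0, π)).
  u² squared terms: (2)²·∫cos(2x)² dx = 4·π/2 = 2*π;  (4)²·∫sin(x)² dx = 16·π/2 = 8*π.
  u² cross terms: 2·(2)·(4)·∫cos(2x)·sin(x) dx = 16·(-2/3) = -32/3.
  So ∫_0^π u² dx = 2*π + 8*π − 32/3 = -32/3 + 10*π.
  (u')² squared terms: (-4)²·∫sin(2x)² dx = 16·π/2 = 8*π;  (4)²·∫cos(x)² dx = 16·π/2 = 8*π.
  (u')² cross terms: 2·(-4)·(4)·∫sin(2x)·cos(x) dx = -32·(4/3) = -128/3.
  So ∫_0^π (u')² dx = 8*π + 8*π − 128/3 = -128/3 + 16*π.
||u||_{H^1}^2 = (-32/3 + 10*π) + (-128/3 + 16*π) = -160/3 + 26*π.


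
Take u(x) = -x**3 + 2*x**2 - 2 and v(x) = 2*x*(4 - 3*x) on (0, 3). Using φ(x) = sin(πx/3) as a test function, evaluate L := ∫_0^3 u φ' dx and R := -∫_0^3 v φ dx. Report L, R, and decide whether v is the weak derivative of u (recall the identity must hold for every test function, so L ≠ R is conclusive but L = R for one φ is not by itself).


LHS = -324/π^3 + 45/π, RHS = -648/π^3 + 90/π. No, v is not the weak derivative of u.

u(x) = -x**3 + 2*x**2 - 2, classical derivative u'(x) = -3*x**2 + 4*x.
φ(x) = sin(πx/3), so φ'(x) = π*cos(π*x/3)/3.
Note φ(0) = φ(3) = 0, so the boundary term u·φ vanishes.
LHS = ∫_0^3 u(x) φ'(x) dx = ∫_0^3 (-π*x^3*cos(π*x/3)/3 + 2*π*x^2*cos(π*x/3)/3 - 2*π*cos(π*x/3)/3) dx. Term by term:
  ∫_0^3 -2*π*cos(π*x/3)/3 dx = 0;  ∫_0^3 -π*x^3*cos(π*x/3)/3 dx = -324/π^3 + 81/π;  ∫_0^3 2*π*x^2*cos(π*x/3)/3 dx = -36/π.
Sum: 0 + -324/π^3 + 81/π − 36/π = -324/π^3 + 45/π.
So LHS = -324/π^3 + 45/π.
∫_0^3 v(x) φ(x) dx = ∫_0^3 (-6*x^2*sin(π*x/3) + 8*x*sin(π*x/3)) dx. Term by term:
  ∫_0^3 -6*x^2*sin(π*x/3) dx = -162/π + 648/π^3;  ∫_0^3 8*x*sin(π*x/3) dx = 72/π.
Sum: -162/π + 648/π^3 + 72/π = -90/π + 648/π^3.
So RHS = -∫_0^3 v(x) φ(x) dx = -648/π^3 + 90/π.
LHS − RHS = -45/π + 324/π^3 ≠ 0, so the identity fails.
(For a valid weak derivative the identity must hold for EVERY test function, in particular this one. The failure shows v is NOT the weak derivative of u.)
Correct weak derivative would be u'(x) = -3*x**2 + 4*x.


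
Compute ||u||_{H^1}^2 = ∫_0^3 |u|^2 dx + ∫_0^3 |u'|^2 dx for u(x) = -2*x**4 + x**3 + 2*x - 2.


||u||_{H^1}^2 = 1357647/70

The H^1 norm (squared) on an interval (0, L) is
  ||u||_{H^1}^2 = ∫_0^L u(x)^2 dx + ∫_0^L u'(x)^2 dx.
Compute u'(x) = -8*x**3 + 3*x**2 + 2.
Then u(x)^2 = 4*x**8 - 4*x**7 + x**6 - 8*x**5 + 12*x**4 - 4*x**3 + 4*x**2 - 8*x + 4 and u'(x)^2 = 64*x**6 - 48*x**5 + 9*x**4 - 32*x**3 + 12*x**2 + 4.
Integrate each monomial from 0 to 3 using ∫_0^3 c·x^n dx = c·3^(n+1)/(n+1):
  ∫_0^3 u(x)^2 dx = ∫_0^3 (4*x^8 - 4*x^7 + x^6 - 8*x^5 + 12*x^4 - 4*x^3 + 4*x^2 - 8*x + 4) dx. Term by term:
    ∫_0^3 4*x^8 dx = 8748;  ∫_0^3 -4*x^7 dx = -6561/2;  ∫_0^3 x^6 dx = 2187/7;
    ∫_0^3 -8*x^5 dx = -972;  ∫_0^3 12*x^4 dx = 2916/5;  ∫_0^3 -4*x^3 dx = -81;
    ∫_0^3 4*x^2 dx = 36;  ∫_0^3 -8*x dx = -36;  ∫_0^3 4 dx = 12.
  Sum: 8748 − 6561/2 + 2187/7 − 972 + 2916/5 − 81 + 36 − 36 + 12 = 372549/70.
  ∫_0^3 u'(x)^2 dx = ∫_0^3 (64*x^6 - 48*x^5 + 9*x^4 - 32*x^3 + 12*x^2 + 4) dx. Term by term:
    ∫_0^3 64*x^6 dx = 139968/7;  ∫_0^3 -48*x^5 dx = -5832;  ∫_0^3 9*x^4 dx = 2187/5;
    ∫_0^3 -32*x^3 dx = -648;  ∫_0^3 12*x^2 dx = 108;  ∫_0^3 4 dx = 12.
  Sum: 139968/7 − 5832 + 2187/5 − 648 + 108 + 12 = 492549/35.
Adding: ||u||_{H^1}^2 = 372549/70 + 492549/35 = 1357647/70.


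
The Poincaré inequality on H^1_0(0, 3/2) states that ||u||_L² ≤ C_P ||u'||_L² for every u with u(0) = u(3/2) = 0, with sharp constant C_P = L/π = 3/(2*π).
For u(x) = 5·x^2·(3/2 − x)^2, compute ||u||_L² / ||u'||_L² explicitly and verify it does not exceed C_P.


||u||_L² / ||u'||_L² = sqrt(3)/4 < C_P = 3/(2*π).

u(x) = 5·x^2·(3/2 − x)^2, so u'(x) = 5*x*(2*x - 3)*(4*x - 3)/2.
u(x) = 5·x^2·(3/2 − x)^2 vanishes at x = 0 and x = 3/2, so u ∈ H^1_0(0, 3/2). Differentiate via the product rule and integrate the resulting polynomials term by term.
  ∫_0^3/2 u² dx = ∫_0^3/2 (25*x^8 - 150*x^7 + 675*x^6/2 - 675*x^5/2 + 2025*x^4/16) dx. Term by term:
    ∫_0^3/2 25*x^8 dx = 54675/512;  ∫_0^3/2 -150*x^7 dx = -492075/1024;  ∫_0^3/2 675*x^6/2 dx = 1476225/1792;
    ∫_0^3/2 -675*x^5/2 dx = -164025/256;  ∫_0^3/2 2025*x^4/16 dx = 98415/512.
  Sum: 54675/512 − 492075/1024 + 1476225/1792 − 164025/256 + 98415/512 = 10935/7168.
  ∫_0^3/2 (u')² dx = ∫_0^3/2 (400*x^6 - 1800*x^5 + 2925*x^4 - 2025*x^3 + 2025*x^2/4) dx. Term by term:
    ∫_0^3/2 400*x^6 dx = 54675/56;  ∫_0^3/2 -1800*x^5 dx = -54675/16;  ∫_0^3/2 2925*x^4 dx = 142155/32;
    ∫_0^3/2 -2025*x^3 dx = -164025/64;  ∫_0^3/2 2025*x^2/4 dx = 18225/32.
  Sum: 54675/56 − 54675/16 + 142155/32 − 164025/64 + 18225/32 = 3645/448.
∫_0^3/2 u² dx = 10935/7168, so ||u||_L² = 27*sqrt(105)/224.
∫_0^3/2 (u')² dx = 3645/448, so ||u'||_L² = 27*sqrt(35)/56.
Ratio ||u||_L² / ||u'||_L² = sqrt(3)/4.
Sharp Poincaré constant on H^1_0(0, 3/2) is C_P = L/π = 3/(2*π), achieved by sin(2*π/3·x).
A polynomial bump cannot attain the sharp Poincaré constant (only the first sine eigenfunction does), so the ratio is strictly less than C_P, consistent with ||u||_L² ≤ C_P ||u'||_L².


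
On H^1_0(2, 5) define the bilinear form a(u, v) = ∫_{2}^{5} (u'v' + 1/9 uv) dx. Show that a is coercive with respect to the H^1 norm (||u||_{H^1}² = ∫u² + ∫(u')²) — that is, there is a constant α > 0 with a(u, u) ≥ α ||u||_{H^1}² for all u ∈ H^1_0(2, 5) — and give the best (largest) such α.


α = (1 + π^2)/(9 + π^2)

Coercivity of a(·,·) on H^1_0(2, 5) means a(u, u) ≥ α ||u||_{H^1}² for every u ∈ H^1_0.
The interval has length L = 3, and Poincaré/coercivity depend only on L. Here a(u, u) = ∫(u')² + (1/9)·∫u².
Here 0 < c = 1/9 < 1. The condition a(u,u) ≥ α||u||_{H^1}² reads (1−α)∫(u')² ≥ (α−c)∫u². Any admissible α is ≤ 1 (rapidly oscillating u have ∫u²/∫(u')² → 0), and α = 1 would force 0 ≥ (1−c)∫u², impossible since c < 1; so 1−α > 0. By the sharp Poincaré inequality on H^1_0 of an interval of length L, ∫(u')² ≥ (π/L)²∫u² with equality for the first sine mode sin(π(x−x₀)/L) (x₀ the left endpoint), so the inequality holds for all u iff (1−α)(π/L)² ≥ α − c, i.e. α ≤ ((π/L)² + c)/((π/L)² + 1) = (1 + c(L/π)²)/(1 + (L/π)²). With (π/L)² = π^2/9 and c = 1/9, the largest admissible constant is α = ((π/L)² + c)/((π/L)² + 1).
Simplifying, α = (1 + π^2)/(9 + π^2).


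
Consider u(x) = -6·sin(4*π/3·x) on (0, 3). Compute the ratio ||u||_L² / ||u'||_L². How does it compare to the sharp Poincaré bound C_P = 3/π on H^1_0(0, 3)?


||u||_L² / ||u'||_L² = 3/(4*π) < C_P = 3/π.

u(x) = -6·sin(4*π/3·x), so u'(x) = -8*π*cos(4*π*x/3).
Writing u(x) = A·sin(kπx/L) with A = -6 and k = 4, use ∫_0^L sin²(kπx/L) dx = L/2 and ∫_0^L cos²(kπx/L) dx = L/2.
u² = 36·sin²(4*π/3·x) and (u')² = 64*π^2·cos²(4*π/3·x), and each of sin², cos² integrates to L/2 = 3/2 over (0, 3).
∫_0^3 u² dx = 54, so ||u||_L² = 3*sqrt(6).
∫_0^3 (u')² dx = 96*π^2, so ||u'||_L² = 4*sqrt(6)*π.
Ratio ||u||_L² / ||u'||_L² = 3/(4*π).
Sharp Poincaré constant on H^1_0(0, 3) is C_P = L/π = 3/π, achieved by sin(π/3·x).
This is the k = 4 harmonic; the ratio L/(kπ) is strictly less than C_P = L/π, consistent with the sharp inequality ||u||_L² ≤ C_P ||u'||_L².


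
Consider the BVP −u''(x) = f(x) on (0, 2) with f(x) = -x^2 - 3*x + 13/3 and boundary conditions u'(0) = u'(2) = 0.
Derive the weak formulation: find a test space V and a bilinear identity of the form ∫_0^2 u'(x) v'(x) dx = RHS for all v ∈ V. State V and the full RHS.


V = H^1(0, 2) (no boundary constraint on v; u is determined up to an additive constant); weak form: ∫_0^2 u'v' dx = ∫_0^2 (-x^2 - 3*x + 13/3) v dx for all v ∈ V.

Multiply both sides by a test function v and integrate from 0 to 2:
  ∫_0^2 −u''(x) v(x) dx = ∫_0^2 f(x) v(x) dx.
Integrate the LHS by parts once:
  ∫_0^2 −u'' v dx = −[u'(x) v(x)]_0^2 + ∫_0^2 u'(x) v'(x) dx.
Thus ∫_0^2 u'(x) v'(x) dx = ∫_0^2 f(x) v(x) dx + [u'(x) v(x)]_0^2.
Choose V so that boundary terms are either known or forced to vanish.
u has homogeneous Neumann: u'(0) = u'(2) = 0. So [u' v]_0^2 = 0·v(2) − 0·v(0) = 0 for any v; take V = H^1(0, 2).
Weak formulation: find u (satisfying any essential BC) such that ∫_0^2 u'(x) v'(x) dx = ∫_0^2 f v dx for all v ∈ V (homogeneous Neumann, so boundary terms vanish).
Substituting f(x) = -x^2 - 3*x + 13/3, the right-hand side is ∫_0^2 (-x^2 - 3*x + 13/3) v dx.
Compatibility check (pure Neumann): taking v ≡ 1 ∈ V gives 0 = ∫_0^2 f dx + (0) − (0), i.e. ∫_0^2 f dx must equal u'(0) − u'(2) = 0. Indeed ∫_0^2 (-x^2 - 3*x + 13/3) dx = 0, so the data are compatible. The solution is then unique only up to an additive constant (fix it e.g. by requiring ∫_0^2 u dx = 0).


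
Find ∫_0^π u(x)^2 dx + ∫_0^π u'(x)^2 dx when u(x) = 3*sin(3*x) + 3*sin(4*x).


||u||_{H^1(0,π)}^2 = 243*π/2

u'(x) = 9*cos(3*x) + 12*cos(4*x).
Expand u² and (u')² and integrate term by term on (0, π), using: for integers n ≥ 1, ∫_0^π sin²(nx) dx = ∫_0^π cos²(nx) dx = π/2; for n ≠ n', ∫_0^π sin(nx)sin(n'x) dx = ∫_0^π cos(nx)cos(n'x) dx = 0; and by product-to-sum, ∫_0^π sin(nx)cos(n'x) dx = ½∫_0^π [sin((n+n')x) + sin((n−n')x)] dx, which is 0 when n+n' is even and 2n/(n²−n'²) when n+n' is odd (it need not vanish on (0, π)).
  u² squared terms: (3)²·∫sin(3x)² dx = 9·π/2 = 9*π/2;  (3)²·∫sin(4x)² dx = 9·π/2 = 9*π/2.
  u² cross terms: 2·(3)·(3)·∫sin(3x)·sin(4x) dx = 18·(0) = 0.
  So ∫_0^π u² dx = 9*π/2 + 9*π/2 + 0 = 9*π.
  (u')² squared terms: (9)²·∫cos(3x)² dx = 81·π/2 = 81*π/2;  (12)²·∫cos(4x)² dx = 144·π/2 = 72*π.
  (u')² cross terms: 2·(9)·(12)·∫cos(3x)·cos(4x) dx = 216·(0) = 0.
  So ∫_0^π (u')² dx = 81*π/2 + 72*π + 0 = 225*π/2.
||u||_{H^1}^2 = (9*π) + (225*π/2) = 243*π/2.


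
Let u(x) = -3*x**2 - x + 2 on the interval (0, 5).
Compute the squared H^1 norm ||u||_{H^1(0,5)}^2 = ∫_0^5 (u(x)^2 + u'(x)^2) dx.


||u||_{H^1}^2 = 46375/6

The H^1 norm (squared) on an interval (0, L) is
  ||u||_{H^1}^2 = ∫_0^L u(x)^2 dx + ∫_0^L u'(x)^2 dx.
Compute u'(x) = -6*x - 1.
Then u(x)^2 = 9*x**4 + 6*x**3 - 11*x**2 - 4*x + 4 and u'(x)^2 = 36*x**2 + 12*x + 1.
Integrate each monomial from 0 to 5 using ∫_0^5 c·x^n dx = c·5^(n+1)/(n+1):
  ∫_0^5 u(x)^2 dx = ∫_0^5 (9*x^4 + 6*x^3 - 11*x^2 - 4*x + 4) dx. Term by term:
    ∫_0^5 9*x^4 dx = 5625;  ∫_0^5 6*x^3 dx = 1875/2;  ∫_0^5 -11*x^2 dx = -1375/3;
    ∫_0^5 -4*x dx = -50;  ∫_0^5 4 dx = 20.
  Sum: 5625 + 1875/2 − 1375/3 − 50 + 20 = 36445/6.
  ∫_0^5 u'(x)^2 dx = ∫_0^5 (36*x^2 + 12*x + 1) dx. Term by term:
    ∫_0^5 36*x^2 dx = 1500;  ∫_0^5 12*x dx = 150;  ∫_0^5 1 dx = 5.
  Sum: 1500 + 150 + 5 = 1655.
Adding: ||u||_{H^1}^2 = 36445/6 + 1655 = 46375/6.


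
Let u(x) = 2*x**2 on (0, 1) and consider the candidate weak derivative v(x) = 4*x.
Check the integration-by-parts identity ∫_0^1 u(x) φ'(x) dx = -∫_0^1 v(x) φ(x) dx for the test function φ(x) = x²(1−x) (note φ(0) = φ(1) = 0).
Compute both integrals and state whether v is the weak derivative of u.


LHS = -1/5, RHS = -1/5. Yes, v = u' weakly.

u(x) = 2*x**2, classical derivative u'(x) = 4*x.
φ(x) = x²(1−x), so φ'(x) = x*(2 - 3*x).
Note φ(0) = φ(1) = 0, so the boundary term u·φ vanishes.
LHS = ∫_0^1 u(x) φ'(x) dx = ∫_0^1 (-6*x^4 + 4*x^3) dx. Term by term:
  ∫_0^1 -6*x^4 dx = -6/5;  ∫_0^1 4*x^3 dx = 1.
Sum: -6/5 + 1 = -1/5.
So LHS = -1/5.
∫_0^1 v(x) φ(x) dx = ∫_0^1 (-4*x^4 + 4*x^3) dx. Term by term:
  ∫_0^1 -4*x^4 dx = -4/5;  ∫_0^1 4*x^3 dx = 1.
Sum: -4/5 + 1 = 1/5.
So RHS = -∫_0^1 v(x) φ(x) dx = -1/5.
LHS = RHS, so the identity holds for this test φ.
Moreover u is smooth here and v(x) = u'(x) = 4*x pointwise, so the identity holds for every test function. Hence v is the weak derivative of u.


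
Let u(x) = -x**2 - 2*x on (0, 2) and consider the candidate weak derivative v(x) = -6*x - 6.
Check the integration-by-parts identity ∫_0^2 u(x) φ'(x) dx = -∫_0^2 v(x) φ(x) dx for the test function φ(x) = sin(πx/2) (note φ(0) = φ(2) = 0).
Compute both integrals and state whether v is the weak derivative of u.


LHS = 16/π, RHS = 48/π. No, v is not the weak derivative of u.

u(x) = -x**2 - 2*x, classical derivative u'(x) = -2*x - 2.
φ(x) = sin(πx/2), so φ'(x) = π*cos(π*x/2)/2.
Note φ(0) = φ(2) = 0, so the boundary term u·φ vanishes.
LHS = ∫_0^2 u(x) φ'(x) dx = ∫_0^2 (-π*x^2*cos(π*x/2)/2 - π*x*cos(π*x/2)) dx. Term by term:
  ∫_0^2 -π*x*cos(π*x/2) dx = 8/π;  ∫_0^2 -π*x^2*cos(π*x/2)/2 dx = 8/π.
Sum: 8/π + 8/π = 16/π.
So LHS = 16/π.
∫_0^2 v(x) φ(x) dx = ∫_0^2 (-6*x*sin(π*x/2) - 6*sin(π*x/2)) dx. Term by term:
  ∫_0^2 -6*sin(π*x/2) dx = -24/π;  ∫_0^2 -6*x*sin(π*x/2) dx = -24/π.
Sum: -24/π − 24/π = -48/π.
So RHS = -∫_0^2 v(x) φ(x) dx = 48/π.
LHS − RHS = -32/π ≠ 0, so the identity fails.
(For a valid weak derivative the identity must hold for EVERY test function, in particular this one. The failure shows v is NOT the weak derivative of u.)
Correct weak derivative would be u'(x) = -2*x - 2.


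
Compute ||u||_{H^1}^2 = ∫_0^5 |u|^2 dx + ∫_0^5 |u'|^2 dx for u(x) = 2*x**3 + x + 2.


||u||_{H^1}^2 = 1501700/21

The H^1 norm (squared) on an interval (0, L) is
  ||u||_{H^1}^2 = ∫_0^L u(x)^2 dx + ∫_0^L u'(x)^2 dx.
Compute u'(x) = 6*x**2 + 1.
Then u(x)^2 = 4*x**6 + 4*x**4 + 8*x**3 + x**2 + 4*x + 4 and u'(x)^2 = 36*x**4 + 12*x**2 + 1.
Integrate each monomial from 0 to 5 using ∫_0^5 c·x^n dx = c·5^(n+1)/(n+1):
  ∫_0^5 u(x)^2 dx = ∫_0^5 (4*x^6 + 4*x^4 + 8*x^3 + x^2 + 4*x + 4) dx. Term by term:
    ∫_0^5 4*x^6 dx = 312500/7;  ∫_0^5 4*x^4 dx = 2500;  ∫_0^5 8*x^3 dx = 1250;
    ∫_0^5 x^2 dx = 125/3;  ∫_0^5 4*x dx = 50;  ∫_0^5 4 dx = 20.
  Sum: 312500/7 + 2500 + 1250 + 125/3 + 50 + 20 = 1018595/21.
  ∫_0^5 u'(x)^2 dx = ∫_0^5 (36*x^4 + 12*x^2 + 1) dx. Term by term:
    ∫_0^5 36*x^4 dx = 22500;  ∫_0^5 12*x^2 dx = 500;  ∫_0^5 1 dx = 5.
  Sum: 22500 + 500 + 5 = 23005.
Adding: ||u||_{H^1}^2 = 1018595/21 + 23005 = 1501700/21.


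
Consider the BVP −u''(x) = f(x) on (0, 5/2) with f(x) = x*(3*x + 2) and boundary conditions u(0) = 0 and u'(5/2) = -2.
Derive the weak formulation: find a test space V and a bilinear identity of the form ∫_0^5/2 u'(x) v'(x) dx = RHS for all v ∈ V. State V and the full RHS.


V = {v ∈ H^1(0, 5/2) : v(0) = 0} (test functions vanish at x = 0 where u is specified); weak form: ∫_0^5/2 u'v' dx = ∫_0^5/2 (x*(3*x + 2)) v dx − 2·v(5/2) for all v ∈ V.

Multiply both sides by a test function v and integrate from 0 to 5/2:
  ∫_0^5/2 −u''(x) v(x) dx = ∫_0^5/2 f(x) v(x) dx.
Integrate the LHS by parts once:
  ∫_0^5/2 −u'' v dx = −[u'(x) v(x)]_0^5/2 + ∫_0^5/2 u'(x) v'(x) dx.
Thus ∫_0^5/2 u'(x) v'(x) dx = ∫_0^5/2 f(x) v(x) dx + [u'(x) v(x)]_0^5/2.
Choose V so that boundary terms are either known or forced to vanish.
Mixed BC: u(0) = 0 (Dirichlet) and u'(5/2) = -2 (Neumann). Define V = {v ∈ H^1(0, 5/2) : v(0) = 0}. Then [u' v]_0^5/2 = u'(5/2)·v(5/2) − u'(0)·0 = − 2·v(5/2).
Weak formulation: find u (satisfying any essential BC) such that ∫_0^5/2 u'(x) v'(x) dx = ∫_0^5/2 f v dx − 2·v(5/2) for all v ∈ V (Dirichlet at 0 absorbed into V; Neumann datum at x = 5/2 contributes the boundary term).
Substituting f(x) = x*(3*x + 2), the right-hand side is ∫_0^5/2 (x*(3*x + 2)) v dx − 2·v(5/2).


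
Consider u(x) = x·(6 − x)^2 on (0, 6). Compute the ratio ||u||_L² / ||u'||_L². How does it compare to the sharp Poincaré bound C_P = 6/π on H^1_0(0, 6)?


||u||_L² / ||u'||_L² = 3*sqrt(14)/7 < C_P = 6/π.

u(x) = x·(6 − x)^2, so u'(x) = 3*(x - 6)*(x - 2).
u(x) = x·(6 − x)^2 vanishes at x = 0 and x = 6, so u ∈ H^1_0(0, 6). Differentiate via the product rule and integrate the resulting polynomials term by term.
  ∫_0^6 u² dx = ∫_0^6 (x^6 - 24*x^5 + 216*x^4 - 864*x^3 + 1296*x^2) dx. Term by term:
    ∫_0^6 x^6 dx = 279936/7;  ∫_0^6 -24*x^5 dx = -186624;  ∫_0^6 216*x^4 dx = 1679616/5;
    ∫_0^6 -864*x^3 dx = -279936;  ∫_0^6 1296*x^2 dx = 93312.
  Sum: 279936/7 − 186624 + 1679616/5 − 279936 + 93312 = 93312/35.
  ∫_0^6 (u')² dx = ∫_0^6 (9*x^4 - 144*x^3 + 792*x^2 - 1728*x + 1296) dx. Term by term:
    ∫_0^6 9*x^4 dx = 69984/5;  ∫_0^6 -144*x^3 dx = -46656;  ∫_0^6 792*x^2 dx = 57024;
    ∫_0^6 -1728*x dx = -31104;  ∫_0^6 1296 dx = 7776.
  Sum: 69984/5 − 46656 + 57024 − 31104 + 7776 = 5184/5.
∫_0^6 u² dx = 93312/35, so ||u||_L² = 216*sqrt(70)/35.
∫_0^6 (u')² dx = 5184/5, so ||u'||_L² = 72*sqrt(5)/5.
Ratio ||u||_L² / ||u'||_L² = 3*sqrt(14)/7.
Sharp Poincaré constant on H^1_0(0, 6) is C_P = L/π = 6/π, achieved by sin(π/6·x).
A polynomial bump cannot attain the sharp Poincaré constant (only the first sine eigenfunction does), so the ratio is strictly less than C_P, consistent with ||u||_L² ≤ C_P ||u'||_L².


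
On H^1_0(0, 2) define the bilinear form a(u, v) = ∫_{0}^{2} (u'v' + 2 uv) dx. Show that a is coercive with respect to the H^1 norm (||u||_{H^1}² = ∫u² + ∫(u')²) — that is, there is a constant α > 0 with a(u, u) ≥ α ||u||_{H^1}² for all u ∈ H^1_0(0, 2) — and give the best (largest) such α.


α = 1

Coercivity of a(·,·) on H^1_0(0, 2) means a(u, u) ≥ α ||u||_{H^1}² for every u ∈ H^1_0.
The interval has length L = 2, and Poincaré/coercivity depend only on L. Here a(u, u) = ∫(u')² + (2)·∫u².
Here c = 2 ≥ 1, so a(u,u) = ∫(u')² + c∫u² ≥ ∫(u')² + ∫u² = ||u||_{H^1}², i.e. α = 1 works. No larger α is possible: a(u,u) ≥ α||u||_{H^1}² means (1−α)∫(u')² ≥ (α−c)∫u², and for the modes u_n = sin(nπ(x−x₀)/L) (x₀ the left endpoint) one has ∫u_n²/∫(u_n')² = (L/(nπ))² → 0, so a(u_n,u_n)/||u_n||_{H^1}² → 1. Hence the optimal constant is α = 1.
Therefore α = 1.


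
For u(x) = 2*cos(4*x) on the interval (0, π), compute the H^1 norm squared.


||u||_{H^1(0,π)}^2 = 34*π

u'(x) = -8*sin(4*x).
Expand u² and (u')² and integrate term by term on (0, π), using: for integers n ≥ 1, ∫_0^π sin²(nx) dx = ∫_0^π cos²(nx) dx = π/2; for n ≠ n', ∫_0^π sin(nx)sin(n'x) dx = ∫_0^π cos(nx)cos(n'x) dx = 0; and by product-to-sum, ∫_0^π sin(nx)cos(n'x) dx = ½∫_0^π [sin((n+n')x) + sin((n−n')x)] dx, which is 0 when n+n' is even and 2n/(n²−n'²) when n+n' is odd (it need not vanish on (0, π)).
  u² squared terms: (2)²·∫cos(4x)² dx = 4·π/2 = 2*π.
  So ∫_0^π u² dx = 2*π.
  (u')² squared terms: (-8)²·∫sin(4x)² dx = 64·π/2 = 32*π.
  So ∫_0^π (u')² dx = 32*π.
||u||_{H^1}^2 = (2*π) + (32*π) = 34*π.


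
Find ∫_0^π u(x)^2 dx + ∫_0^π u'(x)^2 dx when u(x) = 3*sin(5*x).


||u||_{H^1(0,π)}^2 = 117*π

u'(x) = 15*cos(5*x).
Expand u² and (u')² and integrate term by term on (0, π), using: for integers n ≥ 1, ∫_0^π sin²(nx) dx = ∫_0^π cos²(nx) dx = π/2; for n ≠ n', ∫_0^π sin(nx)sin(n'x) dx = ∫_0^π cos(nx)cos(n'x) dx = 0; and by product-to-sum, ∫_0^π sin(nx)cos(n'x) dx = ½∫_0^π [sin((n+n')x) + sin((n−n')x)] dx, which is 0 when n+n' is even and 2n/(n²−n'²) when n+n' is odd (it need not vanish on (0, π)).
  u² squared terms: (3)²·∫sin(5x)² dx = 9·π/2 = 9*π/2.
  So ∫_0^π u² dx = 9*π/2.
  (u')² squared terms: (15)²·∫cos(5x)² dx = 225·π/2 = 225*π/2.
  So ∫_0^π (u')² dx = 225*π/2.
||u||_{H^1}^2 = (9*π/2) + (225*π/2) = 117*π.


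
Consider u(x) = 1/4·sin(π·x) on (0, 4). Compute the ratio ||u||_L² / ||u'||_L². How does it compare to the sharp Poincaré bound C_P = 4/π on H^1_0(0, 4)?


||u||_L² / ||u'||_L² = 1/π < C_P = 4/π.

u(x) = 1/4·sin(π·x), so u'(x) = π*cos(π*x)/4.
Writing u(x) = A·sin(kπx/L) with A = 1/4 and k = 4, use ∫_0^L sin²(kπx/L) dx = L/2 and ∫_0^L cos²(kπx/L) dx = L/2.
u² = 1/16·sin²(π·x) and (u')² = π^2/16·cos²(π·x), and each of sin², cos² integrates to L/2 = 2 over (0, 4).
∫_0^4 u² dx = 1/8, so ||u||_L² = sqrt(2)/4.
∫_0^4 (u')² dx = π^2/8, so ||u'||_L² = sqrt(2)*π/4.
Ratio ||u||_L² / ||u'||_L² = 1/π.
Sharp Poincaré constant on H^1_0(0, 4) is C_P = L/π = 4/π, achieved by sin(π/4·x).
This is the k = 4 harmonic; the ratio L/(kπ) is strictly less than C_P = L/π, consistent with the sharp inequality ||u||_L² ≤ C_P ||u'||_L².


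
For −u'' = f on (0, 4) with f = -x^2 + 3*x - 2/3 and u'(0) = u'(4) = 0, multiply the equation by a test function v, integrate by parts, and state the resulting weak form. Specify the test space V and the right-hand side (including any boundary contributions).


V = H^1(0, 4) (no boundary constraint on v; u is determined up to an additive constant); weak form: ∫_0^4 u'v' dx = ∫_0^4 (-x^2 + 3*x - 2/3) v dx for all v ∈ V.

Multiply both sides by a test function v and integrate from 0 to 4:
  ∫_0^4 −u''(x) v(x) dx = ∫_0^4 f(x) v(x) dx.
Integrate the LHS by parts once:
  ∫_0^4 −u'' v dx = −[u'(x) v(x)]_0^4 + ∫_0^4 u'(x) v'(x) dx.
Thus ∫_0^4 u'(x) v'(x) dx = ∫_0^4 f(x) v(x) dx + [u'(x) v(x)]_0^4.
Choose V so that boundary terms are either known or forced to vanish.
u has homogeneous Neumann: u'(0) = u'(4) = 0. So [u' v]_0^4 = 0·v(4) − 0·v(0) = 0 for any v; take V = H^1(0, 4).
Weak formulation: find u (satisfying any essential BC) such that ∫_0^4 u'(x) v'(x) dx = ∫_0^4 f v dx for all v ∈ V (homogeneous Neumann, so boundary terms vanish).
Substituting f(x) = -x^2 + 3*x - 2/3, the right-hand side is ∫_0^4 (-x^2 + 3*x - 2/3) v dx.
Compatibility check (pure Neumann): taking v ≡ 1 ∈ V gives 0 = ∫_0^4 f dx + (0) − (0), i.e. ∫_0^4 f dx must equal u'(0) − u'(4) = 0. Indeed ∫_0^4 (-x^2 + 3*x - 2/3) dx = 0, so the data are compatible. The solution is then unique only up to an additive constant (fix it e.g. by requiring ∫_0^4 u dx = 0).


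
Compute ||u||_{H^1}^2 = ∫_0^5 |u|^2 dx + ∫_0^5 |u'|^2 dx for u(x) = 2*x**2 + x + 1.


||u||_{H^1}^2 = 4135

The H^1 norm (squared) on an interval (0, L) is
  ||u||_{H^1}^2 = ∫_0^L u(x)^2 dx + ∫_0^L u'(x)^2 dx.
Compute u'(x) = 4*x + 1.
Then u(x)^2 = 4*x**4 + 4*x**3 + 5*x**2 + 2*x + 1 and u'(x)^2 = 16*x**2 + 8*x + 1.
Integrate each monomial from 0 to 5 using ∫_0^5 c·x^n dx = c·5^(n+1)/(n+1):
  ∫_0^5 u(x)^2 dx = ∫_0^5 (4*x^4 + 4*x^3 + 5*x^2 + 2*x + 1) dx. Term by term:
    ∫_0^5 4*x^4 dx = 2500;  ∫_0^5 4*x^3 dx = 625;  ∫_0^5 5*x^2 dx = 625/3;
    ∫_0^5 2*x dx = 25;  ∫_0^5 1 dx = 5.
  Sum: 2500 + 625 + 625/3 + 25 + 5 = 10090/3.
  ∫_0^5 u'(x)^2 dx = ∫_0^5 (16*x^2 + 8*x + 1) dx. Term by term:
    ∫_0^5 16*x^2 dx = 2000/3;  ∫_0^5 8*x dx = 100;  ∫_0^5 1 dx = 5.
  Sum: 2000/3 + 100 + 5 = 2315/3.
Adding: ||u||_{H^1}^2 = 10090/3 + 2315/3 = 4135.


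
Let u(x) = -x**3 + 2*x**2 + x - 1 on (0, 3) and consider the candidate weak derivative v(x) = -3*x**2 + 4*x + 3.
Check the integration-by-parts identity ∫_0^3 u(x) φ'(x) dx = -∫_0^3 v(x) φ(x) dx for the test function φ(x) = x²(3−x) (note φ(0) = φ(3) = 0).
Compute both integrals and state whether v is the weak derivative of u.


LHS = 351/20, RHS = 81/20. No, v is not the weak derivative of u.

u(x) = -x**3 + 2*x**2 + x - 1, classical derivative u'(x) = -3*x**2 + 4*x + 1.
φ(x) = x²(3−x), so φ'(x) = 3*x*(2 - x).
Note φ(0) = φ(3) = 0, so the boundary term u·φ vanishes.
LHS = ∫_0^3 u(x) φ'(x) dx = ∫_0^3 (3*x^5 - 12*x^4 + 9*x^3 + 9*x^2 - 6*x) dx. Term by term:
  ∫_0^3 3*x^5 dx = 729/2;  ∫_0^3 -12*x^4 dx = -2916/5;  ∫_0^3 9*x^3 dx = 729/4;
  ∫_0^3 9*x^2 dx = 81;  ∫_0^3 -6*x dx = -27.
Sum: 729/2 − 2916/5 + 729/4 + 81 − 27 = 351/20.
So LHS = 351/20.
∫_0^3 v(x) φ(x) dx = ∫_0^3 (3*x^5 - 13*x^4 + 9*x^3 + 9*x^2) dx. Term by term:
  ∫_0^3 3*x^5 dx = 729/2;  ∫_0^3 -13*x^4 dx = -3159/5;  ∫_0^3 9*x^3 dx = 729/4;
  ∫_0^3 9*x^2 dx = 81.
Sum: 729/2 − 3159/5 + 729/4 + 81 = -81/20.
So RHS = -∫_0^3 v(x) φ(x) dx = 81/20.
LHS − RHS = 27/2 ≠ 0, so the identity fails.
(For a valid weak derivative the identity must hold for EVERY test function, in particular this one. The failure shows v is NOT the weak derivative of u.)
Correct weak derivative would be u'(x) = -3*x**2 + 4*x + 1.


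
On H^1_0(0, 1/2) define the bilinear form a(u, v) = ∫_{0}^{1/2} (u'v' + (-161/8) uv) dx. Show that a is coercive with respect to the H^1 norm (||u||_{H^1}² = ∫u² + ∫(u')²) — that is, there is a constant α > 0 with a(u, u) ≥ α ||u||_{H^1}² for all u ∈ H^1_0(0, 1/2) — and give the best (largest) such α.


α = (-161 + 32*π^2)/(8*(1 + 4*π^2))

Coercivity of a(·,·) on H^1_0(0, 1/2) means a(u, u) ≥ α ||u||_{H^1}² for every u ∈ H^1_0.
The interval has length L = 1/2, and Poincaré/coercivity depend only on L. Here a(u, u) = ∫(u')² + (-161/8)·∫u².
Here c = -161/8 < 0 with |c| < (π/L)² = 4*π^2, so coercivity still holds. The condition a(u,u) ≥ α||u||_{H^1}² reads (1−α)∫(u')² ≥ (α−c)∫u². Any admissible α is ≤ 1 (rapidly oscillating u have ∫u²/∫(u')² → 0), and α = 1 would force 0 ≥ (1−c)∫u², impossible since c < 1; so 1−α > 0. By the sharp Poincaré inequality on H^1_0 of an interval of length L, ∫(u')² ≥ (π/L)²∫u² with equality for the first sine mode sin(π(x−x₀)/L) (x₀ the left endpoint), so the inequality holds for all u iff (1−α)(π/L)² ≥ α − c, i.e. α ≤ ((π/L)² + c)/((π/L)² + 1) = (1 + c(L/π)²)/(1 + (L/π)²). (Direct route, valid since c ≤ 0: Poincaré gives c∫u² ≥ c(L/π)²∫(u')², so a(u,u) ≥ (1 + c(L/π)²)∫(u')², while ||u||_{H^1}² ≤ (1 + (L/π)²)∫(u')²; dividing yields the same α.) With (π/L)² = 4*π^2 and c = -161/8, the largest admissible constant is α = ((π/L)² + c)/((π/L)² + 1).
Simplifying, α = (-161 + 32*π^2)/(8*(1 + 4*π^2)).


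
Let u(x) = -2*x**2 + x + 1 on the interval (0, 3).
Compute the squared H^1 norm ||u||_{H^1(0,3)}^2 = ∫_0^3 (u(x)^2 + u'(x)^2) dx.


||u||_{H^1}^2 = 1047/5

The H^1 norm (squared) on an interval (0, L) is
  ||u||_{H^1}^2 = ∫_0^L u(x)^2 dx + ∫_0^L u'(x)^2 dx.
Compute u'(x) = 1 - 4*x.
Then u(x)^2 = 4*x**4 - 4*x**3 - 3*x**2 + 2*x + 1 and u'(x)^2 = 16*x**2 - 8*x + 1.
Integrate each monomial from 0 to 3 using ∫_0^3 c·x^n dx = c·3^(n+1)/(n+1):
  ∫_0^3 u(x)^2 dx = ∫_0^3 (4*x^4 - 4*x^3 - 3*x^2 + 2*x + 1) dx. Term by term:
    ∫_0^3 4*x^4 dx = 972/5;  ∫_0^3 -4*x^3 dx = -81;  ∫_0^3 -3*x^2 dx = -27;
    ∫_0^3 2*x dx = 9;  ∫_0^3 1 dx = 3.
  Sum: 972/5 − 81 − 27 + 9 + 3 = 492/5.
  ∫_0^3 u'(x)^2 dx = ∫_0^3 (16*x^2 - 8*x + 1) dx. Term by term:
    ∫_0^3 16*x^2 dx = 144;  ∫_0^3 -8*x dx = -36;  ∫_0^3 1 dx = 3.
  Sum: 144 − 36 + 3 = 111.
Adding: ||u||_{H^1}^2 = 492/5 + 111 = 1047/5.


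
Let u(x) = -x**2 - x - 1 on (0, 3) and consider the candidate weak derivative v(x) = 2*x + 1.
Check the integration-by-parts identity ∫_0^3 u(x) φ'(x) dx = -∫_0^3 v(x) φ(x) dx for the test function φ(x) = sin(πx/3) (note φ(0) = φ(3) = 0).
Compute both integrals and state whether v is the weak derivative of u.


LHS = 24/π, RHS = -24/π. No, v is not the weak derivative of u.

u(x) = -x**2 - x - 1, classical derivative u'(x) = -2*x - 1.
φ(x) = sin(πx/3), so φ'(x) = π*cos(π*x/3)/3.
Note φ(0) = φ(3) = 0, so the boundary term u·φ vanishes.
LHS = ∫_0^3 u(x) φ'(x) dx = ∫_0^3 (-π*x^2*cos(π*x/3)/3 - π*x*cos(π*x/3)/3 - π*cos(π*x/3)/3) dx. Term by term:
  ∫_0^3 -π*cos(π*x/3)/3 dx = 0;  ∫_0^3 -π*x*cos(π*x/3)/3 dx = 6/π;  ∫_0^3 -π*x^2*cos(π*x/3)/3 dx = 18/π.
Sum: 0 + 6/π + 18/π = 24/π.
So LHS = 24/π.
∫_0^3 v(x) φ(x) dx = ∫_0^3 (2*x*sin(π*x/3) + sin(π*x/3)) dx. Term by term:
  ∫_0^3 2*x*sin(π*x/3) dx = 18/π;  ∫_0^3 sin(π*x/3) dx = 6/π.
Sum: 18/π + 6/π = 24/π.
So RHS = -∫_0^3 v(x) φ(x) dx = -24/π.
LHS − RHS = 48/π ≠ 0, so the identity fails.
(For a valid weak derivative the identity must hold for EVERY test function, in particular this one. The failure shows v is NOT the weak derivative of u.)
Correct weak derivative would be u'(x) = -2*x - 1.


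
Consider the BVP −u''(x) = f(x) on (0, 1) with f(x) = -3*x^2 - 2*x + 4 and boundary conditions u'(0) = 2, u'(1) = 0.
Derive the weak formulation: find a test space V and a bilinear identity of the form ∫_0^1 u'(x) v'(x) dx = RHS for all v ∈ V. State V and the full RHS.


V = H^1(0, 1) (v unrestricted at boundary; u is determined up to an additive constant); weak form: ∫_0^1 u'v' dx = ∫_0^1 (-3*x^2 - 2*x + 4) v dx − 2·v(0) for all v ∈ V.

Multiply both sides by a test function v and integrate from 0 to 1:
  ∫_0^1 −u''(x) v(x) dx = ∫_0^1 f(x) v(x) dx.
Integrate the LHS by parts once:
  ∫_0^1 −u'' v dx = −[u'(x) v(x)]_0^1 + ∫_0^1 u'(x) v'(x) dx.
Thus ∫_0^1 u'(x) v'(x) dx = ∫_0^1 f(x) v(x) dx + [u'(x) v(x)]_0^1.
Choose V so that boundary terms are either known or forced to vanish.
u has inhomogeneous Neumann u'(0) = 2, u'(1) = 0. [u' v]_0^1 = (0)·v(1) − (2)·v(0) = − 2·v(0). Take V = H^1(0, 1); boundary term becomes part of RHS.
Weak formulation: find u (satisfying any essential BC) such that ∫_0^1 u'(x) v'(x) dx = ∫_0^1 f v dx − 2·v(0) for all v ∈ V (Neumann data are natural BCs: they enter the RHS as boundary terms).
Substituting f(x) = -3*x^2 - 2*x + 4, the right-hand side is ∫_0^1 (-3*x^2 - 2*x + 4) v dx − 2·v(0).
Compatibility check (pure Neumann): taking v ≡ 1 ∈ V gives 0 = ∫_0^1 f dx + (0) − (2), i.e. ∫_0^1 f dx must equal u'(0) − u'(1) = 2. Indeed ∫_0^1 (-3*x^2 - 2*x + 4) dx = 2, so the data are compatible. The solution is then unique only up to an additive constant (fix it e.g. by requiring ∫_0^1 u dx = 0).


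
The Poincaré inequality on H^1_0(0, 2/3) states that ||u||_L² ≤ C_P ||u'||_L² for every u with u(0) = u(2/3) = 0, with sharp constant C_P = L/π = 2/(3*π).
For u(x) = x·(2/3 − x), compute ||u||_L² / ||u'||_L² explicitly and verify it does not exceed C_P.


||u||_L² / ||u'||_L² = sqrt(10)/15 < C_P = 2/(3*π).

u(x) = x·(2/3 − x), so u'(x) = 2/3 - 2*x.
u(x) = x·(2/3 − x) vanishes at x = 0 and x = 2/3, so u ∈ H^1_0(0, 2/3). Differentiate via the product rule and integrate the resulting polynomials term by term.
  ∫_0^2/3 u² dx = ∫_0^2/3 (x^4 - 4*x^3/3 + 4*x^2/9) dx. Term by term:
    ∫_0^2/3 x^4 dx = 32/1215;  ∫_0^2/3 -4*x^3/3 dx = -16/243;  ∫_0^2/3 4*x^2/9 dx = 32/729.
  Sum: 32/1215 − 16/243 + 32/729 = 16/3645.
  ∫_0^2/3 (u')² dx = ∫_0^2/3 (4*x^2 - 8*x/3 + 4/9) dx. Term by term:
    ∫_0^2/3 4*x^2 dx = 32/81;  ∫_0^2/3 -8*x/3 dx = -16/27;  ∫_0^2/3 4/9 dx = 8/27.
  Sum: 32/81 − 16/27 + 8/27 = 8/81.
∫_0^2/3 u² dx = 16/3645, so ||u||_L² = 4*sqrt(5)/135.
∫_0^2/3 (u')² dx = 8/81, so ||u'||_L² = 2*sqrt(2)/9.
Ratio ||u||_L² / ||u'||_L² = sqrt(10)/15.
Sharp Poincaré constant on H^1_0(0, 2/3) is C_P = L/π = 2/(3*π), achieved by sin(3*π/2·x).
A polynomial bump cannot attain the sharp Poincaré constant (only the first sine eigenfunction does), so the ratio is strictly less than C_P, consistent with ||u||_L² ≤ C_P ||u'||_L².


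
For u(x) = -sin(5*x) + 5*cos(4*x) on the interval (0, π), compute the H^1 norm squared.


||u||_{H^1(0,π)}^2 = -1700/9 + 451*π/2

u'(x) = -20*sin(4*x) - 5*cos(5*x).
Expand u² and (u')² and integrate term by term on (0, π), using: for integers n ≥ 1, ∫_0^π sin²(nx) dx = ∫_0^π cos²(nx) dx = π/2; for n ≠ n', ∫_0^π sin(nx)sin(n'x) dx = ∫_0^π cos(nx)cos(n'x) dx = 0; and by product-to-sum, ∫_0^π sin(nx)cos(n'x) dx = ½∫_0^π [sin((n+n')x) + sin((n−n')x)] dx, which is 0 when n+n' is even and 2n/(n²−n'²) when n+n' is odd (it need not vanish on (0, π)).
  u² squared terms: (-1)²·∫sin(5x)² dx = 1·π/2 = π/2;  (5)²·∫cos(4x)² dx = 25·π/2 = 25*π/2.
  u² cross terms: 2·(-1)·(5)·∫sin(5x)·cos(4x) dx = -10·(10/9) = -100/9.
  So ∫_0^π u² dx = π/2 + 25*π/2 − 100/9 = -100/9 + 13*π.
  (u')² squared terms: (-20)²·∫sin(4x)² dx = 400·π/2 = 200*π;  (-5)²·∫cos(5x)² dx = 25·π/2 = 25*π/2.
  (u')² cross terms: 2·(-20)·(-5)·∫sin(4x)·cos(5x) dx = 200·(-8/9) = -1600/9.
  So ∫_0^π (u')² dx = 200*π + 25*π/2 − 1600/9 = -1600/9 + 425*π/2.
||u||_{H^1}^2 = (-100/9 + 13*π) + (-1600/9 + 425*π/2) = -1700/9 + 451*π/2.


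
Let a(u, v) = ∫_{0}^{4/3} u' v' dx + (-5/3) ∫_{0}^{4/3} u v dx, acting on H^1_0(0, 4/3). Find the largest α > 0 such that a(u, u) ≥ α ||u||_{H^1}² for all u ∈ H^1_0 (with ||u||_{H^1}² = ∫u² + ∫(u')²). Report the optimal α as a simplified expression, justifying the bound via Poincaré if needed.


α = (-80 + 27*π^2)/(3*(16 + 9*π^2))

Coercivity of a(·,·) on H^1_0(0, 4/3) means a(u, u) ≥ α ||u||_{H^1}² for every u ∈ H^1_0.
The interval has length L = 4/3, and Poincaré/coercivity depend only on L. Here a(u, u) = ∫(u')² + (-5/3)·∫u².
Here c = -5/3 < 0 with |c| < (π/L)² = 9*π^2/16, so coercivity still holds. The condition a(u,u) ≥ α||u||_{H^1}² reads (1−α)∫(u')² ≥ (α−c)∫u². Any admissible α is ≤ 1 (rapidly oscillating u have ∫u²/∫(u')² → 0), and α = 1 would force 0 ≥ (1−c)∫u², impossible since c < 1; so 1−α > 0. By the sharp Poincaré inequality on H^1_0 of an interval of length L, ∫(u')² ≥ (π/L)²∫u² with equality for the first sine mode sin(π(x−x₀)/L) (x₀ the left endpoint), so the inequality holds for all u iff (1−α)(π/L)² ≥ α − c, i.e. α ≤ ((π/L)² + c)/((π/L)² + 1) = (1 + c(L/π)²)/(1 + (L/π)²). (Direct route, valid since c ≤ 0: Poincaré gives c∫u² ≥ c(L/π)²∫(u')², so a(u,u) ≥ (1 + c(L/π)²)∫(u')², while ||u||_{H^1}² ≤ (1 + (L/π)²)∫(u')²; dividing yields the same α.) With (π/L)² = 9*π^2/16 and c = -5/3, the largest admissible constant is α = ((π/L)² + c)/((π/L)² + 1).
Simplifying, α = (-80 + 27*π^2)/(3*(16 + 9*π^2)).


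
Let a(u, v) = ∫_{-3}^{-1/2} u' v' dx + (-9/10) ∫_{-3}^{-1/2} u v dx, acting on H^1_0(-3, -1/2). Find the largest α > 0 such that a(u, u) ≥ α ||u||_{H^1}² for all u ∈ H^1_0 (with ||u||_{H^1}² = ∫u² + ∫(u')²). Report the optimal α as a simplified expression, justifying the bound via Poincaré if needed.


α = (-45 + 8*π^2)/(2*(25 + 4*π^2))

Coercivity of a(·,·) on H^1_0(-3, -1/2) means a(u, u) ≥ α ||u||_{H^1}² for every u ∈ H^1_0.
The interval has length L = 5/2, and Poincaré/coercivity depend only on L. Here a(u, u) = ∫(u')² + (-9/10)·∫u².
Here c = -9/10 < 0 with |c| < (π/L)² = 4*π^2/25, so coercivity still holds. The condition a(u,u) ≥ α||u||_{H^1}² reads (1−α)∫(u')² ≥ (α−c)∫u². Any admissible α is ≤ 1 (rapidly oscillating u have ∫u²/∫(u')² → 0), and α = 1 would force 0 ≥ (1−c)∫u², impossible since c < 1; so 1−α > 0. By the sharp Poincaré inequality on H^1_0 of an interval of length L, ∫(u')² ≥ (π/L)²∫u² with equality for the first sine mode sin(π(x−x₀)/L) (x₀ the left endpoint), so the inequality holds for all u iff (1−α)(π/L)² ≥ α − c, i.e. α ≤ ((π/L)² + c)/((π/L)² + 1) = (1 + c(L/π)²)/(1 + (L/π)²). (Direct route, valid since c ≤ 0: Poincaré gives c∫u² ≥ c(L/π)²∫(u')², so a(u,u) ≥ (1 + c(L/π)²)∫(u')², while ||u||_{H^1}² ≤ (1 + (L/π)²)∫(u')²; dividing yields the same α.) With (π/L)² = 4*π^2/25 and c = -9/10, the largest admissible constant is α = ((π/L)² + c)/((π/L)² + 1).
Simplifying, α = (-45 + 8*π^2)/(2*(25 + 4*π^2)).
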